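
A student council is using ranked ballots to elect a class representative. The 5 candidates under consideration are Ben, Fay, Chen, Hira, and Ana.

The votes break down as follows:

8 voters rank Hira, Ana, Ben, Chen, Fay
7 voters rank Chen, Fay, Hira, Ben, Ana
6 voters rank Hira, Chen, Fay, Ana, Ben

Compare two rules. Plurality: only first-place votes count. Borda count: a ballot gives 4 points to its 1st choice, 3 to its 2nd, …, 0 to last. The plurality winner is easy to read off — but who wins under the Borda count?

Hira

Plurality first-place counts: Ben 0, Fay 0, Chen 7, Hira 14, Ana 0 → Hira.
Borda totals: Ben 23, Fay 33, Chen 54, Hira 70, Ana 30 → Hira.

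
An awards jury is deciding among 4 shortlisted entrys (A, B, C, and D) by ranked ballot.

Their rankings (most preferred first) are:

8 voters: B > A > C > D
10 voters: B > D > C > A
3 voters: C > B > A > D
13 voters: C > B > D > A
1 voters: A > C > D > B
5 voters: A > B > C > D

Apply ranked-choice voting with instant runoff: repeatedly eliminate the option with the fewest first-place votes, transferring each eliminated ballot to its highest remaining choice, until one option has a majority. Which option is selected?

Round 1: B 18, C 16, A 6, D 0. D has the fewest and is eliminated.
Round 2: B 18, C 16, A 6. A has the fewest and is eliminated.
Round 3: B 23, C 17. B has a majority.

B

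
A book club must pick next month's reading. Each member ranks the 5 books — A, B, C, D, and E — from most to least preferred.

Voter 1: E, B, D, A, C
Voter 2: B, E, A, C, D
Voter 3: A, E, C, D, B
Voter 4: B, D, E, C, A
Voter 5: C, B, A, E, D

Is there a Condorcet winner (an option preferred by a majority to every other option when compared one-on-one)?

Yes

Head-to-head results (5 voters total):
A vs B: B wins 4–1.
A vs C: A wins 3–2.
A vs D: A wins 3–2.
A vs E: E wins 3–2.
B vs C: B wins 3–2.
B vs D: B wins 4–1.
B vs E: B wins 3–2.
C vs D: C wins 3–2.
C vs E: E wins 4–1.
D vs E: E wins 4–1.
B beats each rival — A (4–1), C (3–2), D (4–1), E (3–2) — so B is the Condorcet winner.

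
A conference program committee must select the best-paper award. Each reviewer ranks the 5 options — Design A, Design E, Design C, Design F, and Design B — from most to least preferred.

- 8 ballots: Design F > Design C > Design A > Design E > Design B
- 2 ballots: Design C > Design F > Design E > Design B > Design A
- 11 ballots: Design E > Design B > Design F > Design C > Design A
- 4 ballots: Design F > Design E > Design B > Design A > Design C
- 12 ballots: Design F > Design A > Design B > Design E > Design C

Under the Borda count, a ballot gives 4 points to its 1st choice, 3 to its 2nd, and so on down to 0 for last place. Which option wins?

Design F

Borda scores:
  Design A: 8·2 + 2·0 + 11·0 + 4·1 + 12·3 = 56
  Design E: 8·1 + 2·2 + 11·4 + 4·3 + 12·1 = 80
  Design C: 8·3 + 2·4 + 11·1 + 4·0 + 12·0 = 43
  Design F: 8·4 + 2·3 + 11·2 + 4·4 + 12·4 = 124
  Design B: 8·0 + 2·1 + 11·3 + 4·2 + 12·2 = 67
Design F has the highest total.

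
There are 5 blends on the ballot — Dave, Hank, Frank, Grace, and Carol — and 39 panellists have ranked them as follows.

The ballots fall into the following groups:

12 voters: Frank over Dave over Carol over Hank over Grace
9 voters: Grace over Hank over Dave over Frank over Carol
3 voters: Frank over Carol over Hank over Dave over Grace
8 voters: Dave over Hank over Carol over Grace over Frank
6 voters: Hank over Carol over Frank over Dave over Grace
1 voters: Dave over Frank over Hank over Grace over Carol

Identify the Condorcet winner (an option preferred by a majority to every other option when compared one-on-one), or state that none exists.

Head-to-head results (39 voters total):
Dave vs Hank: Dave wins 21–18.
Dave vs Frank: Frank wins 21–18.
Dave vs Grace: Dave wins 30–9.
Dave vs Carol: Dave wins 30–9.
Hank vs Frank: Hank wins 23–16.
Hank vs Grace: Hank wins 30–9.
Hank vs Carol: Hank wins 24–15.
Frank vs Grace: Frank wins 22–17.
Frank vs Carol: Frank wins 25–14.
Grace vs Carol: Carol wins 29–10.
No candidate beats all others: Dave beats Hank beats Frank beats Dave, a majority cycle.

There is no Condorcet winner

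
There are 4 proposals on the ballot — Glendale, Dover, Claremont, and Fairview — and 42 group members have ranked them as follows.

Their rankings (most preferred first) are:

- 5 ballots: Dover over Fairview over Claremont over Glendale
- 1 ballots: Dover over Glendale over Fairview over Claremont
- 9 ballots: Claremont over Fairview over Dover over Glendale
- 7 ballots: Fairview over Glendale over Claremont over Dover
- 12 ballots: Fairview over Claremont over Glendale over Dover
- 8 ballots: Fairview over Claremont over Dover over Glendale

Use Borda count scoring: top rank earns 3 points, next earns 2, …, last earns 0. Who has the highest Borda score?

Fairview

Borda scores:
  Glendale: 5·0 + 2 + 9·0 + 7·2 + 12·1 + 8·0 = 28
  Dover: 5·3 + 3 + 9·1 + 7·0 + 12·0 + 8·1 = 35
  Claremont: 5·1 + 0 + 9·3 + 7·1 + 12·2 + 8·2 = 79
  Fairview: 5·2 + 1 + 9·2 + 7·3 + 12·3 + 8·3 = 110
Fairview has the highest total.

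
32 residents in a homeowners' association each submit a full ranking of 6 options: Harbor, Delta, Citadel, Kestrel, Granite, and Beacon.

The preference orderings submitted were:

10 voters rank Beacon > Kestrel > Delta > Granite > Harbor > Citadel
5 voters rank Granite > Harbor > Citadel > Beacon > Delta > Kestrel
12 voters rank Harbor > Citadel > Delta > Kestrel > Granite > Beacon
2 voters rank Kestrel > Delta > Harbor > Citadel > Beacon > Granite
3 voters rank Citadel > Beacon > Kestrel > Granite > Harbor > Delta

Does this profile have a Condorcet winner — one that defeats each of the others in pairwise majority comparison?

Head-to-head results (32 voters total):
Harbor vs Delta: Harbor wins 20–12.
Harbor vs Citadel: Harbor wins 29–3.
Harbor vs Kestrel: Harbor wins 17–15.
Harbor vs Granite: Granite wins 18–14.
Harbor vs Beacon: Harbor wins 19–13.
Delta vs Citadel: Citadel wins 20–12.
Delta vs Kestrel: Delta wins 17–15.
Delta vs Granite: Delta wins 24–8.
Delta vs Beacon: Beacon wins 18–14.
Citadel vs Kestrel: Citadel wins 20–12.
Citadel vs Granite: Citadel wins 17–15.
Citadel vs Beacon: Citadel wins 22–10.
Kestrel vs Granite: Kestrel wins 27–5.
Kestrel vs Beacon: Beacon wins 18–14.
Granite vs Beacon: Granite wins 17–15.
No candidate beats all others: Harbor beats Delta beats Granite beats Harbor, a majority cycle.

No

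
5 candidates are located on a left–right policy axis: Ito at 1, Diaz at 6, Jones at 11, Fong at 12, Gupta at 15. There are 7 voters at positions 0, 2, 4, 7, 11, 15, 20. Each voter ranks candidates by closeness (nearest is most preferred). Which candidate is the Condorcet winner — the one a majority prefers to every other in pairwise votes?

Diaz

With single-peaked preferences on a line, the Condorcet winner is the candidate closest to the median voter.
The median voter (position 7) is closest to Diaz at 6.
Check: Diaz vs Fong — voters closer to Diaz: 4 of 7.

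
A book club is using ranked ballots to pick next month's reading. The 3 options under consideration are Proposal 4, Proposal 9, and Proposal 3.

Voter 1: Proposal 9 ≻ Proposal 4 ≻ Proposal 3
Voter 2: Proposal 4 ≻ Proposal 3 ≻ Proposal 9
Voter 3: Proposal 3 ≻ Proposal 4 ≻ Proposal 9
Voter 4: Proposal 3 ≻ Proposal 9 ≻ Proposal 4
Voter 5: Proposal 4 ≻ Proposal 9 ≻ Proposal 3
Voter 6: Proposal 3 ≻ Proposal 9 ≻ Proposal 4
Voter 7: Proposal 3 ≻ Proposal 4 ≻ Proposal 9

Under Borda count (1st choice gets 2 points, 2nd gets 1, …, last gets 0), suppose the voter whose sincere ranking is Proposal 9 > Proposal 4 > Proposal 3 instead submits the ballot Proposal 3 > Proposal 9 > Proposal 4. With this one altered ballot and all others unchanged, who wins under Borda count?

Proposal 3

Borda totals with the altered ballot: Proposal 4 6, Proposal 9 4, Proposal 3 11.
The winner is unchanged: still Proposal 3.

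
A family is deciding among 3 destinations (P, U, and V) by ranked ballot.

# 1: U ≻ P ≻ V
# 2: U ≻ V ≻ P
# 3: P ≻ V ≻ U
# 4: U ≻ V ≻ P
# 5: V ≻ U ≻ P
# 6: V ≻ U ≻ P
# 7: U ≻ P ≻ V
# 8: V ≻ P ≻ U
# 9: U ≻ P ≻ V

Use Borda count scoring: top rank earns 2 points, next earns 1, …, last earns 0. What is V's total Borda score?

Borda scores:
  P: 1 + 0 + 2 + 0 + 0 + 0 + 1 + 1 + 1 = 6
  U: 2 + 2 + 0 + 2 + 1 + 1 + 2 + 0 + 2 = 12
  V: 0 + 1 + 1 + 1 + 2 + 2 + 0 + 2 + 0 = 9

9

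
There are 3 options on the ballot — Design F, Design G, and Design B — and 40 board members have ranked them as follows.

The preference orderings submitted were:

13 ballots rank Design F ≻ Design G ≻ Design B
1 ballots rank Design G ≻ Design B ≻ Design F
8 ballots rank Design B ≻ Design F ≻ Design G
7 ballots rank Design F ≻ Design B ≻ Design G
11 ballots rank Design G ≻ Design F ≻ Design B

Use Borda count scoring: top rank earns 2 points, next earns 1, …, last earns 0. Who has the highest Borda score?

Design F

Borda scores:
  Design F: 13·2 + 0 + 8·1 + 7·2 + 11·1 = 59
  Design G: 13·1 + 2 + 8·0 + 7·0 + 11·2 = 37
  Design B: 13·0 + 1 + 8·2 + 7·1 + 11·0 = 24
Design F has the highest total.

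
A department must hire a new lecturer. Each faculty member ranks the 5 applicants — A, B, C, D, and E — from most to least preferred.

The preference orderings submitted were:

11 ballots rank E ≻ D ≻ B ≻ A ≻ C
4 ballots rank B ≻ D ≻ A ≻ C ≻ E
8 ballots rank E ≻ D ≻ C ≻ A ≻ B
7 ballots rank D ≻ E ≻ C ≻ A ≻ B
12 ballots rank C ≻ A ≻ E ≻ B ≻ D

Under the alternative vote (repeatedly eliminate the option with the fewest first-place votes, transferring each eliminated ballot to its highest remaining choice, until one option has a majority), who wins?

E

Round 1: E 19, C 12, D 7, B 4, A 0. A has the fewest and is eliminated.
Round 2: E 19, C 12, D 7, B 4. B has the fewest and is eliminated.
Round 3: E 19, C 12, D 11. D has the fewest and is eliminated.
Round 4: E 26, C 16. E has a majority.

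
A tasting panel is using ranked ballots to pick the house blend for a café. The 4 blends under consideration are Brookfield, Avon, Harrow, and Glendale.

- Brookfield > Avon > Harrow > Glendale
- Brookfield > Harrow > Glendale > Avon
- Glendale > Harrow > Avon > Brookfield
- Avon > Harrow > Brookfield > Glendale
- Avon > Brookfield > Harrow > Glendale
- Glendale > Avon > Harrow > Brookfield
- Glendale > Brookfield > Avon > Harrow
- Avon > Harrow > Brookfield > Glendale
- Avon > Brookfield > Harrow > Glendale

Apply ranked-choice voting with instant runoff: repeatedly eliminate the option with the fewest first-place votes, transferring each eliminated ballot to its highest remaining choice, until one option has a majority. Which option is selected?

Avon

Round 1: Avon 4, Glendale 3, Brookfield 2, Harrow 0. Harrow has the fewest and is eliminated.
Round 2: Avon 4, Glendale 3, Brookfield 2. Brookfield has the fewest and is eliminated.
Round 3: Avon 5, Glendale 4. Avon has a majority.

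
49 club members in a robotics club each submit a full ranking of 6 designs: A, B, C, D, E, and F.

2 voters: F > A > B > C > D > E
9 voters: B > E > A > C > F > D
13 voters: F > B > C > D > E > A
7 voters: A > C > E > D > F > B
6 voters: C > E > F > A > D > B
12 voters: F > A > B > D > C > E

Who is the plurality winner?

First-place vote totals:
  A: 7
  B: 9
  C: 6
  D: 0
  E: 0
  F: 27
F has the most first-place votes.

F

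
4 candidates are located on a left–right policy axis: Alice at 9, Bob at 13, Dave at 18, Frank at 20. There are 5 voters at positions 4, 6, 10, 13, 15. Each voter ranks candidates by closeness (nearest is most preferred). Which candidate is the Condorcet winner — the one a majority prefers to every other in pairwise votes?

Alice

With single-peaked preferences on a line, the Condorcet winner is the candidate closest to the median voter.
The median voter (position 10) is closest to Alice at 9.
Check: Alice vs Bob — voters closer to Alice: 3 of 5.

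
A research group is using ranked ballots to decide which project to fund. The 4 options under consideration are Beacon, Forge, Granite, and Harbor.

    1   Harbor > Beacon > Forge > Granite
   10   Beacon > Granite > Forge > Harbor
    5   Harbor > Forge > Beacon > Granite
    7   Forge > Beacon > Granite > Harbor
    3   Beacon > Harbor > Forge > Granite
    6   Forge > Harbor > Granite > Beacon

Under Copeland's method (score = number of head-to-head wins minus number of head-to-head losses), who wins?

Forge

Pairwise results:
  Beacon vs Forge: Forge wins 18–14.
  Beacon vs Granite: Beacon wins 26–6.
  Beacon vs Harbor: Beacon wins 20–12.
  Forge vs Granite: Forge wins 22–10.
  Forge vs Harbor: Forge wins 23–9.
  Granite vs Harbor: Granite wins 17–15.
Copeland scores (wins − losses):
  Beacon: 2 − 1 = 1
  Forge: 3 − 0 = 3
  Granite: 1 − 2 = -1
  Harbor: 0 − 3 = -3
Forge has the best Copeland score.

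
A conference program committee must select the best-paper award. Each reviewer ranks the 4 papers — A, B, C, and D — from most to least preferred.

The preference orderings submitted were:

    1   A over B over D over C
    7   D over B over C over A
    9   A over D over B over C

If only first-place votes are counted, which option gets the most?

First-place vote totals:
  A: 10
  B: 0
  C: 0
  D: 7
A has the most first-place votes.

A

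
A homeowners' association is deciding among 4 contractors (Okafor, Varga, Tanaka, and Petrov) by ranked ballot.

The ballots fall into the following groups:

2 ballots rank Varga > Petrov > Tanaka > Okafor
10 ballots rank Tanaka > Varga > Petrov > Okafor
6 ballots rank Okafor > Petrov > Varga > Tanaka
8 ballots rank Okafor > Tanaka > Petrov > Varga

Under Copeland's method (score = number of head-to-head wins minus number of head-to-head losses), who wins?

Pairwise results:
  Okafor vs Varga: Okafor wins 14–12.
  Okafor vs Tanaka: Okafor wins 14–12.
  Okafor vs Petrov: Okafor wins 14–12.
  Varga vs Tanaka: Tanaka wins 18–8.
  Varga vs Petrov: Petrov wins 14–12.
  Tanaka vs Petrov: Tanaka wins 18–8.
Copeland scores (wins − losses):
  Okafor: 3 − 0 = 3
  Varga: 0 − 3 = -3
  Tanaka: 2 − 1 = 1
  Petrov: 1 − 2 = -1
Okafor has the best Copeland score.

Okafor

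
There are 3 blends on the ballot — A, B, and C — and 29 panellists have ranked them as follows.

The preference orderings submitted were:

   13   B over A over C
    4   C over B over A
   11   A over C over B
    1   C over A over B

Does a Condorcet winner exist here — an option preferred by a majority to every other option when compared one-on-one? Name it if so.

Head-to-head results (29 voters total):
A vs B: B wins 17–12.
A vs C: A wins 24–5.
B vs C: C wins 16–13.
No candidate beats all others: A beats C beats B beats A, a majority cycle.

No Condorcet winner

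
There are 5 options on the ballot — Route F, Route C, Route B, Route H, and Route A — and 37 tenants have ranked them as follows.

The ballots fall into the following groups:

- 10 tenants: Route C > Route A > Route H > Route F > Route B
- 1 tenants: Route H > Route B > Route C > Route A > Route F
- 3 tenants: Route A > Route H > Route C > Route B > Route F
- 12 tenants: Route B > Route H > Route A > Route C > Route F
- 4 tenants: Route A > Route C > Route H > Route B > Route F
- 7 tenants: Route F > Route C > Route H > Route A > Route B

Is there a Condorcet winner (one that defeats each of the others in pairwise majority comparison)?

No

Head-to-head results (37 voters total):
Route F vs Route C: Route C wins 30–7.
Route F vs Route B: Route B wins 20–17.
Route F vs Route H: Route H wins 30–7.
Route F vs Route A: Route A wins 30–7.
Route C vs Route B: Route C wins 24–13.
Route C vs Route H: Route C wins 21–16.
Route C vs Route A: Route A wins 19–18.
Route B vs Route H: Route H wins 25–12.
Route B vs Route A: Route A wins 24–13.
Route H vs Route A: Route H wins 20–17.
No candidate beats all others: Route C beats Route H beats Route A beats Route C, a majority cycle.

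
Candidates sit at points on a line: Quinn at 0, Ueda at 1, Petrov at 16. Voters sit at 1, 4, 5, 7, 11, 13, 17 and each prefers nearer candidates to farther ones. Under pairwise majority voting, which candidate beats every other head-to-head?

With single-peaked preferences on a line, the Condorcet winner is the candidate closest to the median voter.
The median voter (position 7) is closest to Ueda at 1.
Check: Ueda vs Petrov — voters closer to Ueda: 4 of 7.

Ueda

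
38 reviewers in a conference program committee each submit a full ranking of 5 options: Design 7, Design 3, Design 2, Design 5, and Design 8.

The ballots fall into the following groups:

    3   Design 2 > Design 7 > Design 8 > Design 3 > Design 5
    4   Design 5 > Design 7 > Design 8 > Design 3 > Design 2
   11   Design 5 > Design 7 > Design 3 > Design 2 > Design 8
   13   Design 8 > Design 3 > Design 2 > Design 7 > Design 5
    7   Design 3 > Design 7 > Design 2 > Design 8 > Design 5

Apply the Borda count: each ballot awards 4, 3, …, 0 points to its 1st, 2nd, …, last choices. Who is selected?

Design 3

Borda scores:
  Design 7: 3·3 + 4·3 + 11·3 + 13·1 + 7·3 = 88
  Design 3: 3·1 + 4·1 + 11·2 + 13·3 + 7·4 = 96
  Design 2: 3·4 + 4·0 + 11·1 + 13·2 + 7·2 = 63
  Design 5: 3·0 + 4·4 + 11·4 + 13·0 + 7·0 = 60
  Design 8: 3·2 + 4·2 + 11·0 + 13·4 + 7·1 = 73
Design 3 has the highest total.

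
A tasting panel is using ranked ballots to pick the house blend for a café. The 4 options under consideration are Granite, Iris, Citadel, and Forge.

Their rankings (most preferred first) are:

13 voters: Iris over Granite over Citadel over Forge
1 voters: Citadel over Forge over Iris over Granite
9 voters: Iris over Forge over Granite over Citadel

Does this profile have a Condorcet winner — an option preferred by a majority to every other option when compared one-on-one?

Head-to-head results (23 voters total):
Granite vs Iris: Iris wins 23–0.
Granite vs Citadel: Granite wins 22–1.
Granite vs Forge: Granite wins 13–10.
Iris vs Citadel: Iris wins 22–1.
Iris vs Forge: Iris wins 22–1.
Citadel vs Forge: Citadel wins 14–9.
Iris beats each rival — Granite (23–0), Citadel (22–1), Forge (22–1) — so Iris is the Condorcet winner.

Yes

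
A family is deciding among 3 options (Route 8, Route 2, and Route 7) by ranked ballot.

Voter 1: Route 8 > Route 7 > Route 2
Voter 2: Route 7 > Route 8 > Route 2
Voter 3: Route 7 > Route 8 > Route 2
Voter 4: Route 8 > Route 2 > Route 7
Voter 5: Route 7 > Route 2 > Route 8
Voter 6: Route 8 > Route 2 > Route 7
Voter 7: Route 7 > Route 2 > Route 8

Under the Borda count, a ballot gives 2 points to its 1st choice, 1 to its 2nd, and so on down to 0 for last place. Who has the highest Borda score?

Borda scores:
  Route 8: 2 + 1 + 1 + 2 + 0 + 2 + 0 = 8
  Route 2: 0 + 0 + 0 + 1 + 1 + 1 + 1 = 4
  Route 7: 1 + 2 + 2 + 0 + 2 + 0 + 2 = 9
Route 7 has the highest total.

Route 7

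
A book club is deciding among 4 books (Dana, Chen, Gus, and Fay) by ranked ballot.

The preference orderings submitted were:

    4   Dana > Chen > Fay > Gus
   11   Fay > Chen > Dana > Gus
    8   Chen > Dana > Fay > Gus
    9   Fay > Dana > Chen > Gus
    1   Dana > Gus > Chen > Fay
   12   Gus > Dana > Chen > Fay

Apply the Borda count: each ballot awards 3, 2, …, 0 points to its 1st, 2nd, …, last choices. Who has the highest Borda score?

Borda scores:
  Dana: 4·3 + 11·1 + 8·2 + 9·2 + 3 + 12·2 = 84
  Chen: 4·2 + 11·2 + 8·3 + 9·1 + 1 + 12·1 = 76
  Gus: 4·0 + 11·0 + 8·0 + 9·0 + 2 + 12·3 = 38
  Fay: 4·1 + 11·3 + 8·1 + 9·3 + 0 + 12·0 = 72
Dana has the highest total.

Dana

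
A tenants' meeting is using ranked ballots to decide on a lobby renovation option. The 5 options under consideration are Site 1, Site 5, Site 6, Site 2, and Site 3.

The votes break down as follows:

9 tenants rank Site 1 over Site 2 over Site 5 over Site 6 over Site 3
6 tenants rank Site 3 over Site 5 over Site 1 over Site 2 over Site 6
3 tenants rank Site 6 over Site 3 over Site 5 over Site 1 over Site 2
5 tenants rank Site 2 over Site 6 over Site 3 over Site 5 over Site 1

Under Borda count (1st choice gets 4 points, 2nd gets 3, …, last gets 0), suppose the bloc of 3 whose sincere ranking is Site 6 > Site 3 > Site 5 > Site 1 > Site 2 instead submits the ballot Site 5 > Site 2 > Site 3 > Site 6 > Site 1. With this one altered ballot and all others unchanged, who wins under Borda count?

Site 2

Borda totals with the altered ballot: Site 1 48, Site 5 53, Site 6 27, Site 2 62, Site 3 40.
The winner is unchanged: still Site 2.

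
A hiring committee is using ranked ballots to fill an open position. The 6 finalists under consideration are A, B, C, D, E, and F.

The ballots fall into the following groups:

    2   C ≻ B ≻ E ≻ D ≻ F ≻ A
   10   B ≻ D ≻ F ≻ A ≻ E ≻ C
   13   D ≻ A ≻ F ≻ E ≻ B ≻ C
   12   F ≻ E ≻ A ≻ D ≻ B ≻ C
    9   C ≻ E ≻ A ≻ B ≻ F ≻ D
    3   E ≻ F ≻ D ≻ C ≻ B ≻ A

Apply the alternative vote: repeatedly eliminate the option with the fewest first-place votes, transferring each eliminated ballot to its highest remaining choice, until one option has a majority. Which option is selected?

Round 1: D 13, F 12, C 11, B 10, E 3, A 0. A has the fewest and is eliminated.
Round 2: D 13, F 12, C 11, B 10, E 3. E has the fewest and is eliminated.
Round 3: F 15, D 13, C 11, B 10. B has the fewest and is eliminated.
Round 4: D 23, F 15, C 11. C has the fewest and is eliminated.
Round 5: D 25, F 24. D has a majority.

D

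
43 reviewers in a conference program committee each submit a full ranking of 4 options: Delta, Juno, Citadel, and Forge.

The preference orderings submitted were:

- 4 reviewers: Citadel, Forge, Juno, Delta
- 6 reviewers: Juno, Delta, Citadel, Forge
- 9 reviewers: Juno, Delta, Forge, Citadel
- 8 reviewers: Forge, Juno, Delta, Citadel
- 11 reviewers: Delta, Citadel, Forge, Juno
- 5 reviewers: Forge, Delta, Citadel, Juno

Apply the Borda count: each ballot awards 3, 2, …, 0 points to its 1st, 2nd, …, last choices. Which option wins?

Borda scores:
  Delta: 4·0 + 6·2 + 9·2 + 8·1 + 11·3 + 5·2 = 81
  Juno: 4·1 + 6·3 + 9·3 + 8·2 + 11·0 + 5·0 = 65
  Citadel: 4·3 + 6·1 + 9·0 + 8·0 + 11·2 + 5·1 = 45
  Forge: 4·2 + 6·0 + 9·1 + 8·3 + 11·1 + 5·3 = 67
Delta has the highest total.

Delta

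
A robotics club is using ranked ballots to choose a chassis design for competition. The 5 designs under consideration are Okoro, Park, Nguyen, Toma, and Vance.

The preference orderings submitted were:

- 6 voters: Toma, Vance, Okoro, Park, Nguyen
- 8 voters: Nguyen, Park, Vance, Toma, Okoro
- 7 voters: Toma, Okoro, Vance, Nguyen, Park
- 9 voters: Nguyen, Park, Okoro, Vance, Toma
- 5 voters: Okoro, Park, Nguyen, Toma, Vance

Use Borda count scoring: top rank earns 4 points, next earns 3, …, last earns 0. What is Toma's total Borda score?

65

Borda scores:
  Okoro: 6·2 + 8·0 + 7·3 + 9·2 + 5·4 = 71
  Park: 6·1 + 8·3 + 7·0 + 9·3 + 5·3 = 72
  Nguyen: 6·0 + 8·4 + 7·1 + 9·4 + 5·2 = 85
  Toma: 6·4 + 8·1 + 7·4 + 9·0 + 5·1 = 65
  Vance: 6·3 + 8·2 + 7·2 + 9·1 + 5·0 = 57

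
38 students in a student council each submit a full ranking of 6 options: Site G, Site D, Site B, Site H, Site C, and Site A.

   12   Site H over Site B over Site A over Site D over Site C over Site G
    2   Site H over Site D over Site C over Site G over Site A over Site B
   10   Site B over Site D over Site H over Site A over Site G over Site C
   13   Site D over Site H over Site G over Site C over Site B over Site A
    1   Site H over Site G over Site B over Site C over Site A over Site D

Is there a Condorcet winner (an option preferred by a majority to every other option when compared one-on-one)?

No

Head-to-head results (38 voters total):
Site G vs Site D: Site D wins 37–1.
Site G vs Site B: Site B wins 22–16.
Site G vs Site H: Site H wins 38–0.
Site G vs Site C: Site G wins 24–14.
Site G vs Site A: Site A wins 22–16.
Site D vs Site B: Site B wins 23–15.
Site D vs Site H: Site D wins 23–15.
Site D vs Site C: Site D wins 37–1.
Site D vs Site A: Site D wins 25–13.
Site B vs Site H: Site H wins 28–10.
Site B vs Site C: Site B wins 23–15.
Site B vs Site A: Site B wins 36–2.
Site H vs Site C: Site H wins 38–0.
Site H vs Site A: Site H wins 38–0.
Site C vs Site A: Site A wins 22–16.
No candidate beats all others: Site D beats Site H beats Site B beats Site D, a majority cycle.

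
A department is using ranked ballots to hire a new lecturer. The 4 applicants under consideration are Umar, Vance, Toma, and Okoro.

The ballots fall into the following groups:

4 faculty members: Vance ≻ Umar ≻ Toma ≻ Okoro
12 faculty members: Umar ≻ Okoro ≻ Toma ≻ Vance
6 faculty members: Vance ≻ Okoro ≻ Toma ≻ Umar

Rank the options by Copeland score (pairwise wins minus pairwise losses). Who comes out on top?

Pairwise results:
  Umar vs Vance: Umar wins 12–10.
  Umar vs Toma: Umar wins 16–6.
  Umar vs Okoro: Umar wins 16–6.
  Vance vs Toma: Toma wins 12–10.
  Vance vs Okoro: Okoro wins 12–10.
  Toma vs Okoro: Okoro wins 18–4.
Copeland scores (wins − losses):
  Umar: 3 − 0 = 3
  Vance: 0 − 3 = -3
  Toma: 1 − 2 = -1
  Okoro: 2 − 1 = 1
Umar has the best Copeland score.

Umar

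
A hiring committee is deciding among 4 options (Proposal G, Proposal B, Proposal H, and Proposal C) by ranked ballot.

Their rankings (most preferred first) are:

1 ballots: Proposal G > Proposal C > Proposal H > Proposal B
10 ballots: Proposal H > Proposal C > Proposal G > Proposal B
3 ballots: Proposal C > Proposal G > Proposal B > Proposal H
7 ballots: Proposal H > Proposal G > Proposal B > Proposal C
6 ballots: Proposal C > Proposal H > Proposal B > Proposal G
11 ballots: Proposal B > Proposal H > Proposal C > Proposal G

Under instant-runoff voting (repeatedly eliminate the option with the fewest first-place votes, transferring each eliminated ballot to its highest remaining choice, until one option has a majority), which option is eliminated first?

Proposal G

Round 1: Proposal H 17, Proposal B 11, Proposal C 9, Proposal G 1. Proposal G has the fewest and is eliminated.
Round 2: Proposal H 17, Proposal B 11, Proposal C 10. Proposal C has the fewest and is eliminated.
Round 3: Proposal H 24, Proposal B 14. Proposal H has a majority.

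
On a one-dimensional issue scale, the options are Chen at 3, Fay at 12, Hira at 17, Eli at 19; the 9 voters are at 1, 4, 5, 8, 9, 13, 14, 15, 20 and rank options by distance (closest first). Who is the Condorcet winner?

Fay

With single-peaked preferences on a line, the Condorcet winner is the candidate closest to the median voter.
The median voter (position 9) is closest to Fay at 12.
Check: Fay vs Chen — voters closer to Fay: 6 of 9.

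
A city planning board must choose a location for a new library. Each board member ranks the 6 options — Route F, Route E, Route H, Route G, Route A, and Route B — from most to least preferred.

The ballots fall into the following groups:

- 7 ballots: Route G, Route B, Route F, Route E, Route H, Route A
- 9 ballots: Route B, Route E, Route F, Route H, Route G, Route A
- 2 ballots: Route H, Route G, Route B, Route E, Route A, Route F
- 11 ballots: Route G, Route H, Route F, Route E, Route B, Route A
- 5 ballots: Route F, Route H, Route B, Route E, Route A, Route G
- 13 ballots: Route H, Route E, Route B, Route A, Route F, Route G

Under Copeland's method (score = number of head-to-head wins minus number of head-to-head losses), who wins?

Pairwise results:
  Route F vs Route E: Route E wins 24–23.
  Route F vs Route H: Route H wins 26–21.
  Route F vs Route G: Route F wins 27–20.
  Route F vs Route A: Route F wins 32–15.
  Route F vs Route B: Route B wins 31–16.
  Route E vs Route H: Route H wins 31–16.
  Route E vs Route G: Route E wins 27–20.
  Route E vs Route A: Route E wins 47–0.
  Route E vs Route B: Route E wins 24–23.
  Route H vs Route G: Route H wins 29–18.
  Route H vs Route A: Route H wins 47–0.
  Route H vs Route B: Route H wins 31–16.
  Route G vs Route A: Route G wins 29–18.
  Route G vs Route B: Route B wins 27–20.
  Route A vs Route B: Route B wins 47–0.
Copeland scores (wins − losses):
  Route F: 2 − 3 = -1
  Route E: 4 − 1 = 3
  Route H: 5 − 0 = 5
  Route G: 1 − 4 = -3
  Route A: 0 − 5 = -5
  Route B: 3 − 2 = 1
Route H has the best Copeland score.

Route H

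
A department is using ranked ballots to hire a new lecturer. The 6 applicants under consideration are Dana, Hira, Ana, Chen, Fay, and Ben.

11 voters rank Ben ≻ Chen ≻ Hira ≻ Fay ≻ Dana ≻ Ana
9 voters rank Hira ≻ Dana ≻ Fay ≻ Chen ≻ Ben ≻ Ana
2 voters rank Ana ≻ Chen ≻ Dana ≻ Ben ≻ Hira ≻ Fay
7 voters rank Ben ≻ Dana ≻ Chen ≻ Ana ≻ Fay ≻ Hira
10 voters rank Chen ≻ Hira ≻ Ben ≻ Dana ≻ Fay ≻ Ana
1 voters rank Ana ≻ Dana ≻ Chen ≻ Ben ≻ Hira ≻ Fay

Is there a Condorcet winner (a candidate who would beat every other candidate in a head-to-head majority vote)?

Yes

Head-to-head results (40 voters total):
Dana vs Hira: Hira wins 30–10.
Dana vs Ana: Dana wins 37–3.
Dana vs Chen: Chen wins 23–17.
Dana vs Fay: Dana wins 29–11.
Dana vs Ben: Ben wins 28–12.
Hira vs Ana: Hira wins 30–10.
Hira vs Chen: Chen wins 31–9.
Hira vs Fay: Hira wins 33–7.
Hira vs Ben: Ben wins 21–19.
Ana vs Chen: Chen wins 37–3.
Ana vs Fay: Fay wins 30–10.
Ana vs Ben: Ben wins 37–3.
Chen vs Fay: Chen wins 31–9.
Chen vs Ben: Chen wins 22–18.
Fay vs Ben: Ben wins 31–9.
Chen beats each rival — Dana (23–17), Hira (31–9), Ana (37–3), Fay (31–9), Ben (22–18) — so Chen is the Condorcet winner.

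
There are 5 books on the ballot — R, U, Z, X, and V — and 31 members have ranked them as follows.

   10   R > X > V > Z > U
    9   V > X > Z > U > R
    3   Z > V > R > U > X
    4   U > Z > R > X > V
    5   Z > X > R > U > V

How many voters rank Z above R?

21

Ballots ranking Z above R: 9+3+4+5 = 21.
Ballots ranking R above Z: 10.
So 21 of 31 voters prefer Z to R.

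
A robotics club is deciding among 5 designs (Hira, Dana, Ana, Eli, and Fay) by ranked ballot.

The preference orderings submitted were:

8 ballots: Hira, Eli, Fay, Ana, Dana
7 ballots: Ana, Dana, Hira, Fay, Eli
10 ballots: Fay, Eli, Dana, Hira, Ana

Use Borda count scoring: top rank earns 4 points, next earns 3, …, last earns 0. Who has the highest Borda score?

Borda scores:
  Hira: 8·4 + 7·2 + 10·1 = 56
  Dana: 8·0 + 7·3 + 10·2 = 41
  Ana: 8·1 + 7·4 + 10·0 = 36
  Eli: 8·3 + 7·0 + 10·3 = 54
  Fay: 8·2 + 7·1 + 10·4 = 63
Fay has the highest total.

Fay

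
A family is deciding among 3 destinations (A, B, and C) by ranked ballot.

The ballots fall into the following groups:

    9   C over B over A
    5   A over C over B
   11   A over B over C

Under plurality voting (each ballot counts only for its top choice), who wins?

A

First-place vote totals:
  A: 16
  B: 0
  C: 9
A has the most first-place votes.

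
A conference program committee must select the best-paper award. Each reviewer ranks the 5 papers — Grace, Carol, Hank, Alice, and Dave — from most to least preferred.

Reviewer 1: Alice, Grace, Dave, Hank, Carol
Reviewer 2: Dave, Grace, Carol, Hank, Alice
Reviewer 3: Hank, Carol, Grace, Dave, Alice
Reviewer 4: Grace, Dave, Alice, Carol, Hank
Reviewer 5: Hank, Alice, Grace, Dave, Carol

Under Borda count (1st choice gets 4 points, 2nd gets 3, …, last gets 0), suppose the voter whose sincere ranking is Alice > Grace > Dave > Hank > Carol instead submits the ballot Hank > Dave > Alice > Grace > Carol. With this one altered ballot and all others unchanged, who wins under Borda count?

Borda totals with the altered ballot: Grace 12, Carol 6, Hank 13, Alice 7, Dave 12.
The switch changes the winner from Grace to Hank.

Hank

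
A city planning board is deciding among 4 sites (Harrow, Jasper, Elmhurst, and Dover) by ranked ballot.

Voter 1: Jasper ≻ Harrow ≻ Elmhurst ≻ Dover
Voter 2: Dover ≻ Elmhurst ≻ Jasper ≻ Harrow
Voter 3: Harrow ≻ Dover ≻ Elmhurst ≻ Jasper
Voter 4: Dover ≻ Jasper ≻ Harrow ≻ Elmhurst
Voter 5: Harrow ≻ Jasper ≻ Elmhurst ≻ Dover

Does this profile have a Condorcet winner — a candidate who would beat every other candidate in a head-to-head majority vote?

No

Head-to-head results (5 voters total):
Harrow vs Jasper: Jasper wins 3–2.
Harrow vs Elmhurst: Harrow wins 4–1.
Harrow vs Dover: Harrow wins 3–2.
Jasper vs Elmhurst: Jasper wins 3–2.
Jasper vs Dover: Dover wins 3–2.
Elmhurst vs Dover: Dover wins 3–2.
No candidate beats all others: Harrow beats Dover beats Jasper beats Harrow, a majority cycle.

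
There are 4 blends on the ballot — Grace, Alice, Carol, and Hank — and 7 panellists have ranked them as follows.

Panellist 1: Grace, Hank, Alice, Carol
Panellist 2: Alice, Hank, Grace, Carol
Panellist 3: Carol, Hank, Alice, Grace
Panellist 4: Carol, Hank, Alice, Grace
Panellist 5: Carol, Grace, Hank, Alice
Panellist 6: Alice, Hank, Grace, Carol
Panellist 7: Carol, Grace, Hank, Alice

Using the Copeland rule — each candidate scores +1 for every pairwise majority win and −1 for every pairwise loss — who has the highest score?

Pairwise results:
  Grace vs Alice: Alice wins 4–3.
  Grace vs Carol: Carol wins 4–3.
  Grace vs Hank: Hank wins 4–3.
  Alice vs Carol: Carol wins 4–3.
  Alice vs Hank: Hank wins 5–2.
  Carol vs Hank: Carol wins 4–3.
Copeland scores (wins − losses):
  Grace: 0 − 3 = -3
  Alice: 1 − 2 = -1
  Carol: 3 − 0 = 3
  Hank: 2 − 1 = 1
Carol has the best Copeland score.

Carol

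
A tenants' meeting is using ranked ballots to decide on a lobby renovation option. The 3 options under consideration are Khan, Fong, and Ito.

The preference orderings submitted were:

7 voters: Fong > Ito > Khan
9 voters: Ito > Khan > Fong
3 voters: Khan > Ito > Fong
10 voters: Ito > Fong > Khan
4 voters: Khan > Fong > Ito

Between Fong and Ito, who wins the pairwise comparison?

Ito

Ballots ranking Fong above Ito: 7+4 = 11.
Ballots ranking Ito above Fong: 9+3+10 = 22.
Ito wins the head-to-head, 22–11.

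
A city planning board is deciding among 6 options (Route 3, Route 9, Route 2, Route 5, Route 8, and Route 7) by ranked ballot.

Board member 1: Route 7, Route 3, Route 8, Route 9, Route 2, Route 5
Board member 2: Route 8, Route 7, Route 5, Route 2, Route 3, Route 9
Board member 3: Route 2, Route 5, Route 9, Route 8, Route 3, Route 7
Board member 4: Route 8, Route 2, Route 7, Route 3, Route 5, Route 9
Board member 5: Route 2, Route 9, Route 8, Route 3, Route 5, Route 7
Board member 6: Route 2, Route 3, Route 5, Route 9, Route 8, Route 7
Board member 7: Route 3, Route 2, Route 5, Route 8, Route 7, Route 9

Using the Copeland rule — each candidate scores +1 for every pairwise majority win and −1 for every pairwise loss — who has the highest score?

Route 2

Pairwise results:
  Route 3 vs Route 9: Route 3 wins 5–2.
  Route 3 vs Route 2: Route 2 wins 5–2.
  Route 3 vs Route 5: Route 3 wins 5–2.
  Route 3 vs Route 8: Route 8 wins 4–3.
  Route 3 vs Route 7: Route 3 wins 4–3.
  Route 9 vs Route 2: Route 2 wins 6–1.
  Route 9 vs Route 5: Route 5 wins 5–2.
  Route 9 vs Route 8: Route 8 wins 4–3.
  Route 9 vs Route 7: Route 7 wins 4–3.
  Route 2 vs Route 5: Route 2 wins 6–1.
  Route 2 vs Route 8: Route 2 wins 4–3.
  Route 2 vs Route 7: Route 2 wins 5–2.
  Route 5 vs Route 8: Route 8 wins 4–3.
  Route 5 vs Route 7: Route 5 wins 4–3.
  Route 8 vs Route 7: Route 8 wins 6–1.
Copeland scores (wins − losses):
  Route 3: 3 − 2 = 1
  Route 9: 0 − 5 = -5
  Route 2: 5 − 0 = 5
  Route 5: 2 − 3 = -1
  Route 8: 4 − 1 = 3
  Route 7: 1 − 4 = -3
Route 2 has the best Copeland score.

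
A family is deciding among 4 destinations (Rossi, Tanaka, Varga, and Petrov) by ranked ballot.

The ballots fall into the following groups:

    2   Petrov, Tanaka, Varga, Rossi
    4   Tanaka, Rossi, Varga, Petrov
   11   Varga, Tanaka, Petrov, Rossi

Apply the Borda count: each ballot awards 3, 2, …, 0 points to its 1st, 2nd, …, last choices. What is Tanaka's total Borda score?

38

Borda scores:
  Rossi: 2·0 + 4·2 + 11·0 = 8
  Tanaka: 2·2 + 4·3 + 11·2 = 38
  Varga: 2·1 + 4·1 + 11·3 = 39
  Petrov: 2·3 + 4·0 + 11·1 = 17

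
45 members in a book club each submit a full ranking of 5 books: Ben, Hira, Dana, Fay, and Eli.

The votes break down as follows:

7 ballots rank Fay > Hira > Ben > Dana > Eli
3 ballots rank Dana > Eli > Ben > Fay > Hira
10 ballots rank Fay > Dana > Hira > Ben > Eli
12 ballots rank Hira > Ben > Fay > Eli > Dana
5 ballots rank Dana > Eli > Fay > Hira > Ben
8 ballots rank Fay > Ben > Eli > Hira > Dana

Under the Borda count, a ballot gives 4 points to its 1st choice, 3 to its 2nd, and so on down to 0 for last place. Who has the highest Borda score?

Fay

Borda scores:
  Ben: 7·2 + 3·2 + 10·1 + 12·3 + 5·0 + 8·3 = 90
  Hira: 7·3 + 3·0 + 10·2 + 12·4 + 5·1 + 8·1 = 102
  Dana: 7·1 + 3·4 + 10·3 + 12·0 + 5·4 + 8·0 = 69
  Fay: 7·4 + 3·1 + 10·4 + 12·2 + 5·2 + 8·4 = 137
  Eli: 7·0 + 3·3 + 10·0 + 12·1 + 5·3 + 8·2 = 52
Fay has the highest total.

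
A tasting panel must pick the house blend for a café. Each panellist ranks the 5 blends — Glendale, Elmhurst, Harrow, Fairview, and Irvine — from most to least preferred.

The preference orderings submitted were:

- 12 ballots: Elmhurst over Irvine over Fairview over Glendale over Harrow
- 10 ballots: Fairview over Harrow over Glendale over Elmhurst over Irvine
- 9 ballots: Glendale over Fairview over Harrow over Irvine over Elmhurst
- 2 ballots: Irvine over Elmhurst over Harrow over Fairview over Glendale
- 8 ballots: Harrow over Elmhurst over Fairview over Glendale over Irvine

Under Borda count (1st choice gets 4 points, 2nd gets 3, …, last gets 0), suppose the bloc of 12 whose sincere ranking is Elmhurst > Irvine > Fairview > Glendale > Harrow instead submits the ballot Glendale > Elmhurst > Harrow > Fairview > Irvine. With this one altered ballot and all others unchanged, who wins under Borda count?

Glendale

Borda totals with the altered ballot: Glendale 112, Elmhurst 76, Harrow 108, Fairview 97, Irvine 17.
The switch changes the winner from Fairview to Glendale.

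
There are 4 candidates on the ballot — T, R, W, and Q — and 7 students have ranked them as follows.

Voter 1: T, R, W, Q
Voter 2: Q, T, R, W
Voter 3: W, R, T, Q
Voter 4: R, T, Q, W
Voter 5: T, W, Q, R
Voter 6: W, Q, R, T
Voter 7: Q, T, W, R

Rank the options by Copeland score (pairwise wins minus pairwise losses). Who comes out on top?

Pairwise results:
  T vs R: T wins 4–3.
  T vs W: T wins 5–2.
  T vs Q: T wins 4–3.
  R vs W: W wins 4–3.
  R vs Q: Q wins 4–3.
  W vs Q: W wins 4–3.
Copeland scores (wins − losses):
  T: 3 − 0 = 3
  R: 0 − 3 = -3
  W: 2 − 1 = 1
  Q: 1 − 2 = -1
T has the best Copeland score.

T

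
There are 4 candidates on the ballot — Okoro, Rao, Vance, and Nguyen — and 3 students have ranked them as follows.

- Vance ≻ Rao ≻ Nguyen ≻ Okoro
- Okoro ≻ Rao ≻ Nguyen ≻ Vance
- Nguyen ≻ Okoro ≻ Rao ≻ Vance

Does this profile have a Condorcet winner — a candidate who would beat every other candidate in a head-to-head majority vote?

No

Head-to-head results (3 voters total):
Okoro vs Rao: Okoro wins 2–1.
Okoro vs Vance: Okoro wins 2–1.
Okoro vs Nguyen: Nguyen wins 2–1.
Rao vs Vance: Rao wins 2–1.
Rao vs Nguyen: Rao wins 2–1.
Vance vs Nguyen: Nguyen wins 2–1.
No candidate beats all others: Okoro beats Rao beats Nguyen beats Okoro, a majority cycle.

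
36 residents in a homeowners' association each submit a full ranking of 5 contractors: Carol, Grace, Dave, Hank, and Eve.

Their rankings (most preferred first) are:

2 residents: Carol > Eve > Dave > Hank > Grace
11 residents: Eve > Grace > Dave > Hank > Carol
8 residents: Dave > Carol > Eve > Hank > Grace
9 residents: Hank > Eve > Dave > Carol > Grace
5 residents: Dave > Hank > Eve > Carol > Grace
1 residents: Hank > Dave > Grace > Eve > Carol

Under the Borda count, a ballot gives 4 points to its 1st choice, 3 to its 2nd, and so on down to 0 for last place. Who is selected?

Borda scores:
  Carol: 2·4 + 11·0 + 8·3 + 9·1 + 5·1 + 0 = 46
  Grace: 2·0 + 11·3 + 8·0 + 9·0 + 5·0 + 2 = 35
  Dave: 2·2 + 11·2 + 8·4 + 9·2 + 5·4 + 3 = 99
  Hank: 2·1 + 11·1 + 8·1 + 9·4 + 5·3 + 4 = 76
  Eve: 2·3 + 11·4 + 8·2 + 9·3 + 5·2 + 1 = 104
Eve has the highest total.

Eve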